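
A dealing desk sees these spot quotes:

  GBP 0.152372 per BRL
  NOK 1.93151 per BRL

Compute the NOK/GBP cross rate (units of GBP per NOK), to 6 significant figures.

1 NOK ÷ 1.93151 = 0.51773 BRL
0.51773 BRL × 0.152372 = 0.0788875 GBP

NOK/GBP = 0.0788875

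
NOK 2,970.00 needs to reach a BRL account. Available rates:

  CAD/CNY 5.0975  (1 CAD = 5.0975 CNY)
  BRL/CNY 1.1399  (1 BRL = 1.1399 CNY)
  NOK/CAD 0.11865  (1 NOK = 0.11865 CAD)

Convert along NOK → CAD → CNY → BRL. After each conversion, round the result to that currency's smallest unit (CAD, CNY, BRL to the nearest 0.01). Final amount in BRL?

NOK 2,970.00 × 0.11865 = CAD 352.39
CAD 352.39 × 5.0975 = CNY 1,796.31
CNY 1,796.31 ÷ 1.1399 = BRL 1,575.85

BRL 1,575.85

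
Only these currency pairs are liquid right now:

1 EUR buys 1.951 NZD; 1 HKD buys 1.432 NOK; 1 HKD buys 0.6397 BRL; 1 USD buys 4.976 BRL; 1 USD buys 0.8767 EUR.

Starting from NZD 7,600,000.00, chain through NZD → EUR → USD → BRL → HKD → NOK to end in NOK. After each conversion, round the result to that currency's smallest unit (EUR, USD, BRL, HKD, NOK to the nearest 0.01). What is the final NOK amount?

NZD 7,600,000.00 ÷ 1.951 = EUR 3,895,438.24
EUR 3,895,438.24 ÷ 0.8767 = USD 4,443,296.73
USD 4,443,296.73 × 4.976 = BRL 22,109,844.53
BRL 22,109,844.53 ÷ 0.6397 = HKD 34,562,833.41
HKD 34,562,833.41 × 1.432 = NOK 49,493,977.44

NOK 49,493,977.44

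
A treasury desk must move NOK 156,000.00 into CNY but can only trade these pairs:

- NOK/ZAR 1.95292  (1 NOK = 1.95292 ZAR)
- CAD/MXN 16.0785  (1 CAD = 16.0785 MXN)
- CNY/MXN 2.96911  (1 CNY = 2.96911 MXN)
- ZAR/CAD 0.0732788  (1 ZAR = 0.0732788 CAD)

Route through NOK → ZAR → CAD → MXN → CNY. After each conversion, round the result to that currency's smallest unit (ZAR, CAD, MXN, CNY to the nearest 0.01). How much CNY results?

NOK 156,000.00 × 1.95292 = ZAR 304,655.52
ZAR 304,655.52 × 0.0732788 = CAD 22,324.79
CAD 22,324.79 × 16.0785 = MXN 358,949.14
MXN 358,949.14 ÷ 2.96911 = CNY 120,894.52

CNY 120,894.52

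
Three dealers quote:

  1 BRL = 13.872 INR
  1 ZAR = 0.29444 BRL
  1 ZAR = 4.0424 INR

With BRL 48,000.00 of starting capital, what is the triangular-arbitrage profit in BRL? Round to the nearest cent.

Profit: BRL 499.56

Profitable loop is BRL → INR → ZAR → BRL:
BRL 48,000.00 × 13.872 = INR 665,856.00
INR 665,856.00 ÷ 4.0424 = ZAR 164,717.99
ZAR 164,717.99 × 0.29444 = BRL 48,499.56
Profit = BRL 48,499.56 − BRL 48,000.00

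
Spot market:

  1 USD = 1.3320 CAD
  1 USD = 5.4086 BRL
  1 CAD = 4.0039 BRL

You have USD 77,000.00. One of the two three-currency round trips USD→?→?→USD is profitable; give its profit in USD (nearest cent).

Profitable loop is USD → BRL → CAD → USD:
USD 77,000.00 × 5.4086 = BRL 416,462.20
BRL 416,462.20 ÷ 4.0039 = CAD 104,014.14
CAD 104,014.14 ÷ 1.3320 = USD 78,088.69
Profit = USD 78,088.69 − USD 77,000.00

Profit: USD 1,088.69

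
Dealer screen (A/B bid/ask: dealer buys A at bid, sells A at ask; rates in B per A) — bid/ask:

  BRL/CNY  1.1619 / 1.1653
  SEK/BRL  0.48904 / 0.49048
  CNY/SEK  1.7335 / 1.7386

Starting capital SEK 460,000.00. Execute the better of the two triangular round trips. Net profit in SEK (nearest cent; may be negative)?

Best loop SEK → CNY → BRL → SEK:
SEK 460,000.00 ÷ 1.7386 (buy CNY at ask) = CNY 264,580.70
CNY 264,580.70 ÷ 1.1653 (buy BRL at ask) = BRL 227,049.43
BRL 227,049.43 ÷ 0.49048 (buy SEK at ask) = SEK 462,912.71

Net profit: SEK 2,912.71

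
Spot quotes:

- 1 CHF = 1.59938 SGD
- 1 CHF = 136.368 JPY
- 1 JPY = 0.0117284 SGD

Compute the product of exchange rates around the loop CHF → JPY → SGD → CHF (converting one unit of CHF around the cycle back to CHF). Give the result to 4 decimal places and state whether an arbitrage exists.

1.0000 (no arbitrage)

Around CHF → JPY → SGD → CHF: 1 × 136.368 × 0.0117284 ÷ 1.59938 = 0.999999
Product ≈ 1 (deviation 0.000%, within rounding noise).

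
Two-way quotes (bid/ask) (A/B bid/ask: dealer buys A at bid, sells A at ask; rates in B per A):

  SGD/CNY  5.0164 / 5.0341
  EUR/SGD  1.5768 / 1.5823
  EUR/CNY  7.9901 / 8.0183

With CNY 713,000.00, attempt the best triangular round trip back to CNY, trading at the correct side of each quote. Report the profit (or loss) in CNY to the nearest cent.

Best loop CNY → SGD → EUR → CNY:
CNY 713,000.00 ÷ 5.0341 (buy SGD at ask) = SGD 141,634.06
SGD 141,634.06 ÷ 1.5823 (buy EUR at ask) = EUR 89,511.51
EUR 89,511.51 × 7.9901 (sell EUR at bid) = CNY 715,205.88

Net profit: CNY 2,205.88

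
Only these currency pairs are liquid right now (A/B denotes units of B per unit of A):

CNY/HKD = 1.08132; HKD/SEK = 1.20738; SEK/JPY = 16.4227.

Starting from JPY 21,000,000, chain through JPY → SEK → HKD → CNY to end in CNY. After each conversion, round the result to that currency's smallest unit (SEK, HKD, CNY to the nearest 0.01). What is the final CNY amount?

CNY 979,437.03

JPY 21,000,000 ÷ 16.4227 = SEK 1,278,717.87
SEK 1,278,717.87 ÷ 1.20738 = HKD 1,059,084.85
HKD 1,059,084.85 ÷ 1.08132 = CNY 979,437.03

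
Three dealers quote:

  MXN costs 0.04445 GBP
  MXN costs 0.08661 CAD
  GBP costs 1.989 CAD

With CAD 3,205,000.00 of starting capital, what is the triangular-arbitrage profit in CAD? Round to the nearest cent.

Profitable loop is CAD → MXN → GBP → CAD:
CAD 3,205,000.00 ÷ 0.08661 = MXN 37,004,964.78
MXN 37,004,964.78 × 0.04445 = GBP 1,644,870.68
GBP 1,644,870.68 × 1.989 = CAD 3,271,647.79
Profit = CAD 3,271,647.79 − CAD 3,205,000.00

Profit: CAD 66,647.79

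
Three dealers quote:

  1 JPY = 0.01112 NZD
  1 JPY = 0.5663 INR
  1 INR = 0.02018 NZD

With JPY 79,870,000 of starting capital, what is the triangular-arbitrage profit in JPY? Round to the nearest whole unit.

Profit: JPY 2,211,753

Profitable loop is JPY → INR → NZD → JPY:
JPY 79,870,000 × 0.5663 = INR 45,230,381.00
INR 45,230,381.00 × 0.02018 = NZD 912,749.09
NZD 912,749.09 ÷ 0.01112 = JPY 82,081,753
Profit = JPY 82,081,753 − JPY 79,870,000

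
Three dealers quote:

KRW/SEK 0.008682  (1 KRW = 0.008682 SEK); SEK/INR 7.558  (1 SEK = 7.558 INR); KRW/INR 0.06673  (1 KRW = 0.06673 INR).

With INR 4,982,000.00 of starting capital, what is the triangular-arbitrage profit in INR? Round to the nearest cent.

Profit: INR 84,384.88

Profitable loop is INR → SEK → KRW → INR:
INR 4,982,000.00 ÷ 7.558 = SEK 659,169.09
SEK 659,169.09 ÷ 0.008682 = KRW 75,923,646
KRW 75,923,646 × 0.06673 = INR 5,066,384.88
Profit = INR 5,066,384.88 − INR 4,982,000.00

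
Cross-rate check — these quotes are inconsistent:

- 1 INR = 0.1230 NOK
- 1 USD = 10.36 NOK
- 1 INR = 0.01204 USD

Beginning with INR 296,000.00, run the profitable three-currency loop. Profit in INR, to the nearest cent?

Profitable loop is INR → USD → NOK → INR:
INR 296,000.00 × 0.01204 = USD 3,563.84
USD 3,563.84 × 10.36 = NOK 36,921.38
NOK 36,921.38 ÷ 0.1230 = INR 300,173.84
Profit = INR 300,173.84 − INR 296,000.00

Profit: INR 4,173.84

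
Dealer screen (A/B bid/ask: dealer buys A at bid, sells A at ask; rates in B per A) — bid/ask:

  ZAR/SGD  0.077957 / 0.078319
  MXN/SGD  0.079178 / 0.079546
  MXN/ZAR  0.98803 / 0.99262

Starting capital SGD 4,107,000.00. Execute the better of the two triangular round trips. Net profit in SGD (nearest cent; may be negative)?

Net profit: SGD 75,915.34

Best loop SGD → ZAR → MXN → SGD:
SGD 4,107,000.00 ÷ 0.078319 (buy ZAR at ask) = ZAR 52,439,382.53
ZAR 52,439,382.53 ÷ 0.99262 (buy MXN at ask) = MXN 52,829,262.48
MXN 52,829,262.48 × 0.079178 (sell MXN at bid) = SGD 4,182,915.34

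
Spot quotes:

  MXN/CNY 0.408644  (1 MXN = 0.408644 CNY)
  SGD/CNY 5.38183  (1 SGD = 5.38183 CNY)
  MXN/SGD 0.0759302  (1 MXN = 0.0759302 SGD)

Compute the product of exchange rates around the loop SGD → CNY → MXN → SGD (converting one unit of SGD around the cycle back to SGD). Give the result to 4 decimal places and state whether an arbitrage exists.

1.0000 (no arbitrage)

Around SGD → CNY → MXN → SGD: 1 × 5.38183 ÷ 0.408644 × 0.0759302 = 0.999999
Product ≈ 1 (deviation 0.000%, within rounding noise).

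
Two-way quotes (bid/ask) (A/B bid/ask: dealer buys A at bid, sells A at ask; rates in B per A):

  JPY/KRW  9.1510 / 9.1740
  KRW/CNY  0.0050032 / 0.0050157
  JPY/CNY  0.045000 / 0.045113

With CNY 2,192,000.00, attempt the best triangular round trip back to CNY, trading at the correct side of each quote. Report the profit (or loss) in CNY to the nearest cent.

Best loop CNY → JPY → KRW → CNY:
CNY 2,192,000.00 ÷ 0.045113 (buy JPY at ask) = JPY 48,589,098
JPY 48,589,098 × 9.1510 (sell JPY at bid) = KRW 444,638,840
KRW 444,638,840 × 0.0050032 (sell KRW at bid) = CNY 2,224,617.05

Net profit: CNY 32,617.05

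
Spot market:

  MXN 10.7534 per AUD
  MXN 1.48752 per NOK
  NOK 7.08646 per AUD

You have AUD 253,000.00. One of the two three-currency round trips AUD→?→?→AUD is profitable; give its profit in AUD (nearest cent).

Profit: AUD 5,091.78

Profitable loop is AUD → MXN → NOK → AUD:
AUD 253,000.00 × 10.7534 = MXN 2,720,610.20
MXN 2,720,610.20 ÷ 1.48752 = NOK 1,828,957.06
NOK 1,828,957.06 ÷ 7.08646 = AUD 258,091.78
Profit = AUD 258,091.78 − AUD 253,000.00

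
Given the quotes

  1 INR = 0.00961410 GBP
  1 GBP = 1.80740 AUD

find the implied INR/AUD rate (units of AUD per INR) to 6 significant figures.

1 INR × 0.00961410 = 0.0096141 GBP
0.0096141 GBP × 1.80740 = 0.0173765 AUD

INR/AUD = 0.0173765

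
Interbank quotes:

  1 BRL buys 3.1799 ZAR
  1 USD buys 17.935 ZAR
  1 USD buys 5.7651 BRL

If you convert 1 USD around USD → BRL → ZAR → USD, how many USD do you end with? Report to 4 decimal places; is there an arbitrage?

Around USD → BRL → ZAR → USD: 1 × 5.7651 × 3.1799 ÷ 17.935 = 1.022160
Product > 1; profitable direction is USD → BRL → ZAR → USD.

1.0222 (arbitrage exists)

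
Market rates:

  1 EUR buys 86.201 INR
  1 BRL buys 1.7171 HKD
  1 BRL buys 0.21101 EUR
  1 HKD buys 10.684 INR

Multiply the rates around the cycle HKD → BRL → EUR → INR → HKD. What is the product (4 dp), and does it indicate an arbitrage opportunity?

0.9915 (arbitrage exists)

Around HKD → BRL → EUR → INR → HKD: 1 ÷ 1.7171 × 0.21101 × 86.201 ÷ 10.684 = 0.991484
Product < 1; profitable direction is HKD → INR → EUR → BRL → HKD.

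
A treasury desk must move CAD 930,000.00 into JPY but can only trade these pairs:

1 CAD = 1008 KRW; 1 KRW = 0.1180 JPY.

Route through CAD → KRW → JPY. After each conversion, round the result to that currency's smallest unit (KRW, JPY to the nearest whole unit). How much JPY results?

CAD 930,000.00 × 1008 = KRW 937,440,000
KRW 937,440,000 × 0.1180 = JPY 110,617,920

JPY 110,617,920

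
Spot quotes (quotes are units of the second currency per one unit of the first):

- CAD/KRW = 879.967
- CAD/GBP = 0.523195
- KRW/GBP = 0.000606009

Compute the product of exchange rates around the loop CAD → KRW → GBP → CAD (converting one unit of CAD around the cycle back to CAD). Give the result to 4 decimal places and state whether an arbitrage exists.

Around CAD → KRW → GBP → CAD: 1 × 879.967 × 0.000606009 ÷ 0.523195 = 1.019253
Product > 1; profitable direction is CAD → KRW → GBP → CAD.

1.0193 (arbitrage exists)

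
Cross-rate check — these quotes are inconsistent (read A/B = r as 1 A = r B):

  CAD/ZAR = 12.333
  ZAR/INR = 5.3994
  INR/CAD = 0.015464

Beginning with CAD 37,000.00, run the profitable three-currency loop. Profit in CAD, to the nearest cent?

Profit: CAD 1,101.12

Profitable loop is CAD → ZAR → INR → CAD:
CAD 37,000.00 × 12.333 = ZAR 456,321.00
ZAR 456,321.00 × 5.3994 = INR 2,463,859.61
INR 2,463,859.61 × 0.015464 = CAD 38,101.12
Profit = CAD 38,101.12 − CAD 37,000.00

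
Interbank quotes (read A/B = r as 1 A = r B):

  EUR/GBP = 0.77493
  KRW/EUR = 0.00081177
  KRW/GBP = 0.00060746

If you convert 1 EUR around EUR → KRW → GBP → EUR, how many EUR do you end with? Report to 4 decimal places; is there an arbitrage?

0.9657 (arbitrage exists)

Around EUR → KRW → GBP → EUR: 1 ÷ 0.00081177 × 0.00060746 ÷ 0.77493 = 0.965655
Product < 1; profitable direction is EUR → GBP → KRW → EUR.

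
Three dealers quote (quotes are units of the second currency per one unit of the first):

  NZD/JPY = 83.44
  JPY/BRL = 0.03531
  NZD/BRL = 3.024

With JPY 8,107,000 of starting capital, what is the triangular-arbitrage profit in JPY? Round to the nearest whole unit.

Profitable loop is JPY → NZD → BRL → JPY:
JPY 8,107,000 ÷ 83.44 = NZD 97,159.64
NZD 97,159.64 × 3.024 = BRL 293,810.74
BRL 293,810.74 ÷ 0.03531 = JPY 8,320,893
Profit = JPY 8,320,893 − JPY 8,107,000

Profit: JPY 213,893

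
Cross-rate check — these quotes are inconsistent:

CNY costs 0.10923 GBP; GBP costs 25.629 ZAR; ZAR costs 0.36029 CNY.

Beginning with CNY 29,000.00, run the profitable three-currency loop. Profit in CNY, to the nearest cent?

Profitable loop is CNY → GBP → ZAR → CNY:
CNY 29,000.00 × 0.10923 = GBP 3,167.67
GBP 3,167.67 × 25.629 = ZAR 81,184.21
ZAR 81,184.21 × 0.36029 = CNY 29,249.86
Profit = CNY 29,249.86 − CNY 29,000.00

Profit: CNY 249.86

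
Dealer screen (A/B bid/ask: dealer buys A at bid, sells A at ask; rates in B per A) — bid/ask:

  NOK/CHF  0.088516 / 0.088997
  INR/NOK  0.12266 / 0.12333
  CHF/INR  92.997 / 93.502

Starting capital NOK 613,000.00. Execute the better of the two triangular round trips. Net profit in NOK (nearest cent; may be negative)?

Best loop NOK → CHF → INR → NOK:
NOK 613,000.00 × 0.088516 (sell NOK at bid) = CHF 54,260.31
CHF 54,260.31 × 92.997 (sell CHF at bid) = INR 5,046,045.86
INR 5,046,045.86 × 0.12266 (sell INR at bid) = NOK 618,947.99

Net profit: NOK 5,947.99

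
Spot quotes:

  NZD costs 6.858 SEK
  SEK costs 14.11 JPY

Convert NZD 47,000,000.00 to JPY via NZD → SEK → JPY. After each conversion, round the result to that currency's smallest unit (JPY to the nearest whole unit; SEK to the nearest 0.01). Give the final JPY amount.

JPY 4,548,019,860

NZD 47,000,000.00 × 6.858 = SEK 322,326,000.00
SEK 322,326,000.00 × 14.11 = JPY 4,548,019,860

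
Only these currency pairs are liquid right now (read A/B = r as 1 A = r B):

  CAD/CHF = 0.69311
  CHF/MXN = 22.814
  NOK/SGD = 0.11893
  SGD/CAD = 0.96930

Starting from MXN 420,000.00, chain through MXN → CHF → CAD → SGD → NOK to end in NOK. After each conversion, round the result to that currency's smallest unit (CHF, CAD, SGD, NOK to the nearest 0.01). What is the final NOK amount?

NOK 230,407.21

MXN 420,000.00 ÷ 22.814 = CHF 18,409.75
CHF 18,409.75 ÷ 0.69311 = CAD 26,561.08
CAD 26,561.08 ÷ 0.96930 = SGD 27,402.33
SGD 27,402.33 ÷ 0.11893 = NOK 230,407.21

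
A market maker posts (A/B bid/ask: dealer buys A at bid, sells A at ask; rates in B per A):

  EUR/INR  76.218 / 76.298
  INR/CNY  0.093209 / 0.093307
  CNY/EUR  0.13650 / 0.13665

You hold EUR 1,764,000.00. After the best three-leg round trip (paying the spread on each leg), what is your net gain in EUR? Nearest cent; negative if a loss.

Net profit: EUR 49,266.19

Best loop EUR → CNY → INR → EUR:
EUR 1,764,000.00 ÷ 0.13665 (buy CNY at ask) = CNY 12,908,891.33
CNY 12,908,891.33 ÷ 0.093307 (buy INR at ask) = INR 138,348,584.01
INR 138,348,584.01 ÷ 76.298 (buy EUR at ask) = EUR 1,813,266.19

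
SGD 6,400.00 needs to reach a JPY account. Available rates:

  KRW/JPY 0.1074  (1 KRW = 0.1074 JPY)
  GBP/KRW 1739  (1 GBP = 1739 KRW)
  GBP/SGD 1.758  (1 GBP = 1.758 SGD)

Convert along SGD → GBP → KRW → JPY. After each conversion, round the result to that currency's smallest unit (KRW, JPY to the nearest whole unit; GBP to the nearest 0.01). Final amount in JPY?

JPY 679,931

SGD 6,400.00 ÷ 1.758 = GBP 3,640.50
GBP 3,640.50 × 1739 = KRW 6,330,830
KRW 6,330,830 × 0.1074 = JPY 679,931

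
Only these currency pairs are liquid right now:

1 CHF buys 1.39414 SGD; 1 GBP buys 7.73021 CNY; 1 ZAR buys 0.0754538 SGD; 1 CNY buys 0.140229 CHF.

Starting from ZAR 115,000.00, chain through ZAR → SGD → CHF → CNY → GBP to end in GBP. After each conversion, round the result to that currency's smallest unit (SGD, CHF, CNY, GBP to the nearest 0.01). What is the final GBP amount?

ZAR 115,000.00 × 0.0754538 = SGD 8,677.19
SGD 8,677.19 ÷ 1.39414 = CHF 6,224.04
CHF 6,224.04 ÷ 0.140229 = CNY 44,384.83
CNY 44,384.83 ÷ 7.73021 = GBP 5,741.74

GBP 5,741.74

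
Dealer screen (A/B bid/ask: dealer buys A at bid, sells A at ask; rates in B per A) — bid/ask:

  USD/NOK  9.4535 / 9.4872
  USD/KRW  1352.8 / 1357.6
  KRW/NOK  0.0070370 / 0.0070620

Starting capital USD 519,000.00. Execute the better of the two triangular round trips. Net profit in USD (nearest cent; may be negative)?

Best loop USD → KRW → NOK → USD:
USD 519,000.00 × 1352.8 (sell USD at bid) = KRW 702,103,200
KRW 702,103,200 × 0.0070370 (sell KRW at bid) = NOK 4,940,700.22
NOK 4,940,700.22 ÷ 9.4872 (buy USD at ask) = USD 520,775.38

Net profit: USD 1,775.38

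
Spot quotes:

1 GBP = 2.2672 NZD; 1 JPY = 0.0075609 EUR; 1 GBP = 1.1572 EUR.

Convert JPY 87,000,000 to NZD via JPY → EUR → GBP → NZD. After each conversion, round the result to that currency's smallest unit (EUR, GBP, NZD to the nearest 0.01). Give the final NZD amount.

NZD 1,288,766.26

JPY 87,000,000 × 0.0075609 = EUR 657,798.30
EUR 657,798.30 ÷ 1.1572 = GBP 568,439.60
GBP 568,439.60 × 2.2672 = NZD 1,288,766.26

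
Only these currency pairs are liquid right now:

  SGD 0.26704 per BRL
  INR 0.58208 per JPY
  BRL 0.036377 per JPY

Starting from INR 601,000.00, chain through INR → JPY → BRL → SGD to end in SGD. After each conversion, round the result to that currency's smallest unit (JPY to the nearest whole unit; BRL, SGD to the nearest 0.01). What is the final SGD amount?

SGD 10,029.86

INR 601,000.00 ÷ 0.58208 = JPY 1,032,504
JPY 1,032,504 × 0.036377 = BRL 37,559.40
BRL 37,559.40 × 0.26704 = SGD 10,029.86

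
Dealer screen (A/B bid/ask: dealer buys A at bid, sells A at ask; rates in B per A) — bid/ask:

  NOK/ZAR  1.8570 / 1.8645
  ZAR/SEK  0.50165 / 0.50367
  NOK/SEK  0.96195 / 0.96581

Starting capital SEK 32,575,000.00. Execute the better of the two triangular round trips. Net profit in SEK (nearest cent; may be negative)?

Best loop SEK → ZAR → NOK → SEK:
SEK 32,575,000.00 ÷ 0.50367 (buy ZAR at ask) = ZAR 64,675,283.42
ZAR 64,675,283.42 ÷ 1.8645 (buy NOK at ask) = NOK 34,687,735.81
NOK 34,687,735.81 × 0.96195 (sell NOK at bid) = SEK 33,367,867.46

Net profit: SEK 792,867.46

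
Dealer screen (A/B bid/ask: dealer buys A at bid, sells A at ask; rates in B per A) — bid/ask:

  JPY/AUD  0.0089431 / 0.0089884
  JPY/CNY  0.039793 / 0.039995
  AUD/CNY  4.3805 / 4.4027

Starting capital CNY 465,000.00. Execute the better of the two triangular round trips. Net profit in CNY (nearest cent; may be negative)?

Best loop CNY → AUD → JPY → CNY:
CNY 465,000.00 ÷ 4.4027 (buy AUD at ask) = AUD 105,617.01
AUD 105,617.01 ÷ 0.0089884 (buy JPY at ask) = JPY 11,750,368
JPY 11,750,368 × 0.039793 (sell JPY at bid) = CNY 467,582.39

Net profit: CNY 2,582.39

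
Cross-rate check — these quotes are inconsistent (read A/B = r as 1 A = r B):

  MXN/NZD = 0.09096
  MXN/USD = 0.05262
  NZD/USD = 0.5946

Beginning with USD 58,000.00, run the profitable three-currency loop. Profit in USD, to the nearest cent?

Profit: USD 1,614.58

Profitable loop is USD → MXN → NZD → USD:
USD 58,000.00 ÷ 0.05262 = MXN 1,102,242.49
MXN 1,102,242.49 × 0.09096 = NZD 100,259.98
NZD 100,259.98 × 0.5946 = USD 59,614.58
Profit = USD 59,614.58 − USD 58,000.00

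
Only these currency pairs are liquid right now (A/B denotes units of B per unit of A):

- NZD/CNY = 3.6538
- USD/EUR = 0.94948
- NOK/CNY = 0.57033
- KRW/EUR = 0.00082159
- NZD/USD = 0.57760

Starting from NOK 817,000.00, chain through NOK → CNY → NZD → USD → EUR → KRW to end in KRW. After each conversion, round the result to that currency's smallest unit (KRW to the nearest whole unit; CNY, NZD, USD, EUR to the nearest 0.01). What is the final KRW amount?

NOK 817,000.00 × 0.57033 = CNY 465,959.61
CNY 465,959.61 ÷ 3.6538 = NZD 127,527.40
NZD 127,527.40 × 0.57760 = USD 73,659.83
USD 73,659.83 × 0.94948 = EUR 69,938.54
EUR 69,938.54 ÷ 0.00082159 = KRW 85,125,841

KRW 85,125,841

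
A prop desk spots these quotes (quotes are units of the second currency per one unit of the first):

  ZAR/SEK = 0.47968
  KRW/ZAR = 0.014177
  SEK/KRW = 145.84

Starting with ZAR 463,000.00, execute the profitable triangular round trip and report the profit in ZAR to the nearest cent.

Profit: ZAR 3,840.35

Profitable loop is ZAR → KRW → SEK → ZAR:
ZAR 463,000.00 ÷ 0.014177 = KRW 32,658,531
KRW 32,658,531 ÷ 145.84 = SEK 223,933.98
SEK 223,933.98 ÷ 0.47968 = ZAR 466,840.35
Profit = ZAR 466,840.35 − ZAR 463,000.00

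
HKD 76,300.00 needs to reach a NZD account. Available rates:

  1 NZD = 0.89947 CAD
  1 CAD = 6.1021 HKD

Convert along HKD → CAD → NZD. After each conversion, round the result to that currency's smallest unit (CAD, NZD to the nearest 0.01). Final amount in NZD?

HKD 76,300.00 ÷ 6.1021 = CAD 12,503.89
CAD 12,503.89 ÷ 0.89947 = NZD 13,901.40

NZD 13,901.40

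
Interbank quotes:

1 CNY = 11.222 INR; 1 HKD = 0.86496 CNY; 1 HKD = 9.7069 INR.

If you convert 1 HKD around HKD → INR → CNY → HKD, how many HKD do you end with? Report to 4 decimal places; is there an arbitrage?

Around HKD → INR → CNY → HKD: 1 × 9.7069 ÷ 11.222 ÷ 0.86496 = 1.000033
Product ≈ 1 (deviation 0.003%, within rounding noise).

1.0000 (no arbitrage)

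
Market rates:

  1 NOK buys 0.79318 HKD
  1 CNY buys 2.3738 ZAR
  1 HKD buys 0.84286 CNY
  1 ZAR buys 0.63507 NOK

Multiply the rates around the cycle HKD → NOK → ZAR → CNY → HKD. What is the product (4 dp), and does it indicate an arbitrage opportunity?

0.9922 (arbitrage exists)

Around HKD → NOK → ZAR → CNY → HKD: 1 ÷ 0.79318 ÷ 0.63507 ÷ 2.3738 ÷ 0.84286 = 0.992218
Product < 1; profitable direction is HKD → CNY → ZAR → NOK → HKD.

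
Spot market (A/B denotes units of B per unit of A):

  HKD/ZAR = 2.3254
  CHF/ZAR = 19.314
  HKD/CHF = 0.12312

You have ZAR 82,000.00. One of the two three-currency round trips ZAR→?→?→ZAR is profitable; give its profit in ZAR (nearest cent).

Profit: ZAR 1,852.69

Profitable loop is ZAR → HKD → CHF → ZAR:
ZAR 82,000.00 ÷ 2.3254 = HKD 35,262.75
HKD 35,262.75 × 0.12312 = CHF 4,341.55
CHF 4,341.55 × 19.314 = ZAR 83,852.69
Profit = ZAR 83,852.69 − ZAR 82,000.00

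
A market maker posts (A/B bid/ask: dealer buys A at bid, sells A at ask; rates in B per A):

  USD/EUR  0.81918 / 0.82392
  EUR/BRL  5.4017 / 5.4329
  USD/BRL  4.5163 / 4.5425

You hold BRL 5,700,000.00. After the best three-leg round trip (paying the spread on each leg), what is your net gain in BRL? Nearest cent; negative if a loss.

Best loop BRL → EUR → USD → BRL:
BRL 5,700,000.00 ÷ 5.4329 (buy EUR at ask) = EUR 1,049,163.43
EUR 1,049,163.43 ÷ 0.82392 (buy USD at ask) = USD 1,273,380.22
USD 1,273,380.22 × 4.5163 (sell USD at bid) = BRL 5,750,967.08

Net profit: BRL 50,967.08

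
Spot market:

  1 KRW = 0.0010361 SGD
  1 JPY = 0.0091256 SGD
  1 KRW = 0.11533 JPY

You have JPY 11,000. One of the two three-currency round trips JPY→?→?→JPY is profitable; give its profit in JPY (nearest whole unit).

Profitable loop is JPY → SGD → KRW → JPY:
JPY 11,000 × 0.0091256 = SGD 100.38
SGD 100.38 ÷ 0.0010361 = KRW 96,884
KRW 96,884 × 0.11533 = JPY 11,174
Profit = JPY 11,174 − JPY 11,000

Profit: JPY 174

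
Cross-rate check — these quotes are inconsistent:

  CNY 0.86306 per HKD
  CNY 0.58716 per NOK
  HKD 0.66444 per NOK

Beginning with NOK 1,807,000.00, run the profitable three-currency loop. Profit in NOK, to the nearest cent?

Profit: NOK 43,196.50

Profitable loop is NOK → CNY → HKD → NOK:
NOK 1,807,000.00 × 0.58716 = CNY 1,060,998.12
CNY 1,060,998.12 ÷ 0.86306 = HKD 1,229,344.56
HKD 1,229,344.56 ÷ 0.66444 = NOK 1,850,196.50
Profit = NOK 1,850,196.50 − NOK 1,807,000.00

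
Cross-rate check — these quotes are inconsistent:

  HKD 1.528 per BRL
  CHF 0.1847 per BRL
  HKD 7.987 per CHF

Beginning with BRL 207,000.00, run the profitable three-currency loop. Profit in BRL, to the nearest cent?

Profitable loop is BRL → HKD → CHF → BRL:
BRL 207,000.00 × 1.528 = HKD 316,296.00
HKD 316,296.00 ÷ 7.987 = CHF 39,601.35
CHF 39,601.35 ÷ 0.1847 = BRL 214,409.05
Profit = BRL 214,409.05 − BRL 207,000.00

Profit: BRL 7,409.05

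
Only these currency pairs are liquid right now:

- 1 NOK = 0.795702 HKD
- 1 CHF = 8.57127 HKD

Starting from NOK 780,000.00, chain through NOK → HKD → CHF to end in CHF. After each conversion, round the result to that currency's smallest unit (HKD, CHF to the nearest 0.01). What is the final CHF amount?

NOK 780,000.00 × 0.795702 = HKD 620,647.56
HKD 620,647.56 ÷ 8.57127 = CHF 72,410.22

CHF 72,410.22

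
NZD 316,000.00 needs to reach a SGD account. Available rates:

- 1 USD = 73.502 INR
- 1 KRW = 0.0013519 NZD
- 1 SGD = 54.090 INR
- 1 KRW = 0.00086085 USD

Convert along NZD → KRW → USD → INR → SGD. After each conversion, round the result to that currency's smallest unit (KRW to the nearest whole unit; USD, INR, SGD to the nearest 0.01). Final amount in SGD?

NZD 316,000.00 ÷ 0.0013519 = KRW 233,745,099
KRW 233,745,099 × 0.00086085 = USD 201,219.47
USD 201,219.47 × 73.502 = INR 14,790,033.48
INR 14,790,033.48 ÷ 54.090 = SGD 273,433.79

SGD 273,433.79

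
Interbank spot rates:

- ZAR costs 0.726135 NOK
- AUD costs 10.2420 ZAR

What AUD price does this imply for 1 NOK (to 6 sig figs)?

1 NOK ÷ 0.726135 = 1.37715 ZAR
1.37715 ZAR ÷ 10.2420 = 0.134461 AUD

NOK/AUD = 0.134461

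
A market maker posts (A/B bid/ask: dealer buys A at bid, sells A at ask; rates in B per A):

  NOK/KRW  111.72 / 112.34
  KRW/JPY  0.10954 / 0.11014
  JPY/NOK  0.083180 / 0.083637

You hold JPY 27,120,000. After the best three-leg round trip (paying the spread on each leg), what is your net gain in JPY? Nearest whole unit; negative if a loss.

Best loop JPY → NOK → KRW → JPY:
JPY 27,120,000 × 0.083180 (sell JPY at bid) = NOK 2,255,841.60
NOK 2,255,841.60 × 111.72 (sell NOK at bid) = KRW 252,022,624
KRW 252,022,624 × 0.10954 (sell KRW at bid) = JPY 27,606,558

Net profit: JPY 486,558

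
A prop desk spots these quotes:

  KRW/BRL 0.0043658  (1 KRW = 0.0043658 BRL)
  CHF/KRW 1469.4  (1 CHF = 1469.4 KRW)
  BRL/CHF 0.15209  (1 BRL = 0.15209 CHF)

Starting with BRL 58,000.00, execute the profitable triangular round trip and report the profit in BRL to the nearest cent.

Profit: BRL 1,446.11

Profitable loop is BRL → KRW → CHF → BRL:
BRL 58,000.00 ÷ 0.0043658 = KRW 13,285,079
KRW 13,285,079 ÷ 1469.4 = CHF 9,041.16
CHF 9,041.16 ÷ 0.15209 = BRL 59,446.11
Profit = BRL 59,446.11 − BRL 58,000.00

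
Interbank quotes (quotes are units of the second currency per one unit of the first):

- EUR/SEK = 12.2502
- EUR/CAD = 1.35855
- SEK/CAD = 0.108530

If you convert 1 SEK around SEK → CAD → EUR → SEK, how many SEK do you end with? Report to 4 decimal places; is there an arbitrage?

Around SEK → CAD → EUR → SEK: 1 × 0.108530 ÷ 1.35855 × 12.2502 = 0.978627
Product < 1; profitable direction is SEK → EUR → CAD → SEK.

0.9786 (arbitrage exists)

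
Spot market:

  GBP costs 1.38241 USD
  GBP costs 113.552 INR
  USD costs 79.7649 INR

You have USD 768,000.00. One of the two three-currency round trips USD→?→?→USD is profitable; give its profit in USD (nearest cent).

Profit: USD 22,874.03

Profitable loop is USD → GBP → INR → USD:
USD 768,000.00 ÷ 1.38241 = GBP 555,551.54
GBP 555,551.54 × 113.552 = INR 63,083,988.11
INR 63,083,988.11 ÷ 79.7649 = USD 790,874.03
Profit = USD 790,874.03 − USD 768,000.00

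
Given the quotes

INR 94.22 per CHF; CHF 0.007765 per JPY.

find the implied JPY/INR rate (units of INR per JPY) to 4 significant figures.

JPY/INR = 0.7316

1 JPY × 0.007765 = 0.007765 CHF
0.007765 CHF × 94.22 = 0.731618 INR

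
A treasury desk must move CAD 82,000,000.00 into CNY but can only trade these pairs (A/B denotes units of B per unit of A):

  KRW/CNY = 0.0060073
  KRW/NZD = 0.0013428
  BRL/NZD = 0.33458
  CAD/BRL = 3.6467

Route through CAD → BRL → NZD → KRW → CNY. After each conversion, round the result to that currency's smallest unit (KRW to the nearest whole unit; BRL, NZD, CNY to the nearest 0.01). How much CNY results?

CAD 82,000,000.00 × 3.6467 = BRL 299,029,400.00
BRL 299,029,400.00 × 0.33458 = NZD 100,049,256.65
NZD 100,049,256.65 ÷ 0.0013428 = KRW 74,507,936,141
KRW 74,507,936,141 × 0.0060073 = CNY 447,591,524.78

CNY 447,591,524.78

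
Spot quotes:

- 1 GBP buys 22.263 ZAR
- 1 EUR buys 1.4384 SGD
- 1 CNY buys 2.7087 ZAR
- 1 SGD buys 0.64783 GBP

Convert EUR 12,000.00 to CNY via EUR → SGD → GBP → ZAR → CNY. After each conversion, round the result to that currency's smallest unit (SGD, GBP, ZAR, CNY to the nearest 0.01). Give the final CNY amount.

CNY 91,906.15

EUR 12,000.00 × 1.4384 = SGD 17,260.80
SGD 17,260.80 × 0.64783 = GBP 11,182.06
GBP 11,182.06 × 22.263 = ZAR 248,946.20
ZAR 248,946.20 ÷ 2.7087 = CNY 91,906.15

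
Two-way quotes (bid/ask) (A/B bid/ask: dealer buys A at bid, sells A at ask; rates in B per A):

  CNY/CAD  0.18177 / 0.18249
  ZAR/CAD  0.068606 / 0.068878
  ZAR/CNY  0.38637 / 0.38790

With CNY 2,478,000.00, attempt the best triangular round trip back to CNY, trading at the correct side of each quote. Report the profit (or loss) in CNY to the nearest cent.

Net profit: CNY 48,657.52

Best loop CNY → CAD → ZAR → CNY:
CNY 2,478,000.00 × 0.18177 (sell CNY at bid) = CAD 450,426.06
CAD 450,426.06 ÷ 0.068878 (buy ZAR at ask) = ZAR 6,539,476.47
ZAR 6,539,476.47 × 0.38637 (sell ZAR at bid) = CNY 2,526,657.52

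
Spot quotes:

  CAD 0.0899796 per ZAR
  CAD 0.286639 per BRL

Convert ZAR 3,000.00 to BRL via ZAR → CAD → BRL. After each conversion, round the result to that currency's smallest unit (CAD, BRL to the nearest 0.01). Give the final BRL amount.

ZAR 3,000.00 × 0.0899796 = CAD 269.94
CAD 269.94 ÷ 0.286639 = BRL 941.74

BRL 941.74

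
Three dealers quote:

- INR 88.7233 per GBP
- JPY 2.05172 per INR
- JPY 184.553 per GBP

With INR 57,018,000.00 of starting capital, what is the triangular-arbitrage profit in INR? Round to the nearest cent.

Profitable loop is INR → GBP → JPY → INR:
INR 57,018,000.00 ÷ 88.7233 = GBP 642,649.68
GBP 642,649.68 × 184.553 = JPY 118,602,926
JPY 118,602,926 ÷ 2.05172 = INR 57,806,584.55
Profit = INR 57,806,584.55 − INR 57,018,000.00

Profit: INR 788,584.55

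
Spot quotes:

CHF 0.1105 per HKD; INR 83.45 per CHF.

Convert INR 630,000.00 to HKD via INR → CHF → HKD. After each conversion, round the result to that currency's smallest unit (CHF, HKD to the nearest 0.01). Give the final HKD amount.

HKD 68,320.63

INR 630,000.00 ÷ 83.45 = CHF 7,549.43
CHF 7,549.43 ÷ 0.1105 = HKD 68,320.63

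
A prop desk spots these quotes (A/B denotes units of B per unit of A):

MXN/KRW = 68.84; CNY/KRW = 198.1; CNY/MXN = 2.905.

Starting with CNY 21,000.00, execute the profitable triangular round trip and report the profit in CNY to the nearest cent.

Profit: CNY 199.31

Profitable loop is CNY → MXN → KRW → CNY:
CNY 21,000.00 × 2.905 = MXN 61,005.00
MXN 61,005.00 × 68.84 = KRW 4,199,584
KRW 4,199,584 ÷ 198.1 = CNY 21,199.31
Profit = CNY 21,199.31 − CNY 21,000.00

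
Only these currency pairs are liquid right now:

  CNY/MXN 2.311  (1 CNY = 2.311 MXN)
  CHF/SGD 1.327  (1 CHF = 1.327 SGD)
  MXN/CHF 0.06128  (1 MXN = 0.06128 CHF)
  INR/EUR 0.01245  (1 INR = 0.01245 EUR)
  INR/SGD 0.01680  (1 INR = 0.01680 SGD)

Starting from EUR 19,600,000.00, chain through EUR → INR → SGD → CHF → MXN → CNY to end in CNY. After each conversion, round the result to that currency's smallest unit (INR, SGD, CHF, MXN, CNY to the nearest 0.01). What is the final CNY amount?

EUR 19,600,000.00 ÷ 0.01245 = INR 1,574,297,188.76
INR 1,574,297,188.76 × 0.01680 = SGD 26,448,192.77
SGD 26,448,192.77 ÷ 1.327 = CHF 19,930,815.95
CHF 19,930,815.95 ÷ 0.06128 = MXN 325,241,774.64
MXN 325,241,774.64 ÷ 2.311 = CNY 140,736,380.20

CNY 140,736,380.20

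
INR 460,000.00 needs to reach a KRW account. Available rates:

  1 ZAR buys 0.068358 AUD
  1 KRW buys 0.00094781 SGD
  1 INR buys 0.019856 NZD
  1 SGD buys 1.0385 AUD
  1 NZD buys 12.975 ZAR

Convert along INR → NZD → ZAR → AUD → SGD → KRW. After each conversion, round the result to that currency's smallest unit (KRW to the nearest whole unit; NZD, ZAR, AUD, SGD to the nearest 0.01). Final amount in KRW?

INR 460,000.00 × 0.019856 = NZD 9,133.76
NZD 9,133.76 × 12.975 = ZAR 118,510.54
ZAR 118,510.54 × 0.068358 = AUD 8,101.14
AUD 8,101.14 ÷ 1.0385 = SGD 7,800.81
SGD 7,800.81 ÷ 0.00094781 = KRW 8,230,352

KRW 8,230,352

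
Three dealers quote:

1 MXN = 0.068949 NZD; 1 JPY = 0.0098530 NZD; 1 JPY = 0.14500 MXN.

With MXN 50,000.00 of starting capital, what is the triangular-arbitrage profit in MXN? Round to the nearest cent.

Profit: MXN 733.81

Profitable loop is MXN → NZD → JPY → MXN:
MXN 50,000.00 × 0.068949 = NZD 3,447.45
NZD 3,447.45 ÷ 0.0098530 = JPY 349,888
JPY 349,888 × 0.14500 = MXN 50,733.81
Profit = MXN 50,733.81 − MXN 50,000.00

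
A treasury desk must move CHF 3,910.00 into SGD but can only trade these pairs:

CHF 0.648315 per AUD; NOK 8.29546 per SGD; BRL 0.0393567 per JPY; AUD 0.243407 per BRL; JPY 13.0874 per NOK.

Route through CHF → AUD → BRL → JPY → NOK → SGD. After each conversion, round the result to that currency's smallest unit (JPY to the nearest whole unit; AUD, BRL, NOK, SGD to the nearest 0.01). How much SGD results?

SGD 5,798.90

CHF 3,910.00 ÷ 0.648315 = AUD 6,031.02
AUD 6,031.02 ÷ 0.243407 = BRL 24,777.51
BRL 24,777.51 ÷ 0.0393567 = JPY 629,563
JPY 629,563 ÷ 13.0874 = NOK 48,104.51
NOK 48,104.51 ÷ 8.29546 = SGD 5,798.90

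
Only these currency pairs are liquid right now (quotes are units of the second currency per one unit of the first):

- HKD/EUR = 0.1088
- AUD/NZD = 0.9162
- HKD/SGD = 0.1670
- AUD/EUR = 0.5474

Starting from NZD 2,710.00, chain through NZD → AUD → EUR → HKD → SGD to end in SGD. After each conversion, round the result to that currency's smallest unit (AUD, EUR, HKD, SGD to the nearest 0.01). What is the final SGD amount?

NZD 2,710.00 ÷ 0.9162 = AUD 2,957.87
AUD 2,957.87 × 0.5474 = EUR 1,619.14
EUR 1,619.14 ÷ 0.1088 = HKD 14,881.80
HKD 14,881.80 × 0.1670 = SGD 2,485.26

SGD 2,485.26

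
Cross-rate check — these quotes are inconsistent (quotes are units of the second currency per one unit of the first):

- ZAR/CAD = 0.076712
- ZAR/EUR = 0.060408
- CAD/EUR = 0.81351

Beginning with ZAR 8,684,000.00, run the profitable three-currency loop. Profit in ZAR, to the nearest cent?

Profit: ZAR 287,221.07

Profitable loop is ZAR → CAD → EUR → ZAR:
ZAR 8,684,000.00 × 0.076712 = CAD 666,167.01
CAD 666,167.01 × 0.81351 = EUR 541,933.52
EUR 541,933.52 ÷ 0.060408 = ZAR 8,971,221.07
Profit = ZAR 8,971,221.07 − ZAR 8,684,000.00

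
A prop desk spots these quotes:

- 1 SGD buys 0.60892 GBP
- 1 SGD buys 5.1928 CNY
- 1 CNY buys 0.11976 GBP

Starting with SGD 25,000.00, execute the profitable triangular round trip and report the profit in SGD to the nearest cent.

Profitable loop is SGD → CNY → GBP → SGD:
SGD 25,000.00 × 5.1928 = CNY 129,820.00
CNY 129,820.00 × 0.11976 = GBP 15,547.24
GBP 15,547.24 ÷ 0.60892 = SGD 25,532.49
Profit = SGD 25,532.49 − SGD 25,000.00

Profit: SGD 532.49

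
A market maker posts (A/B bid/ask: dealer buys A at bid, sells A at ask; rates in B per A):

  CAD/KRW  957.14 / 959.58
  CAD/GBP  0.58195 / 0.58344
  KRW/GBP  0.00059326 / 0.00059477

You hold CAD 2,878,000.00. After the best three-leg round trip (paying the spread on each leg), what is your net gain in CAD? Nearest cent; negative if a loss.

Best loop CAD → GBP → KRW → CAD:
CAD 2,878,000.00 × 0.58195 (sell CAD at bid) = GBP 1,674,852.10
GBP 1,674,852.10 ÷ 0.00059477 (buy KRW at ask) = KRW 2,815,966,004
KRW 2,815,966,004 ÷ 959.58 (buy CAD at ask) = CAD 2,934,581.80

Net profit: CAD 56,581.80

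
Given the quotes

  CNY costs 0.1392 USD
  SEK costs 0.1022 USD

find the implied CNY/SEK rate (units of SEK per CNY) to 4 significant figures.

CNY/SEK = 1.362

1 CNY × 0.1392 = 0.1392 USD
0.1392 USD ÷ 0.1022 = 1.36204 SEK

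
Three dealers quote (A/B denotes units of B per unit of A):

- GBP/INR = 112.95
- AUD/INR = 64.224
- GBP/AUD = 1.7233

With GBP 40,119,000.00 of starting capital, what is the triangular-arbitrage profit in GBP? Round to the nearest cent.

Profitable loop is GBP → INR → AUD → GBP:
GBP 40,119,000.00 × 112.95 = INR 4,531,441,050.00
INR 4,531,441,050.00 ÷ 64.224 = AUD 70,556,817.54
AUD 70,556,817.54 ÷ 1.7233 = GBP 40,942,852.40
Profit = GBP 40,942,852.40 − GBP 40,119,000.00

Profit: GBP 823,852.40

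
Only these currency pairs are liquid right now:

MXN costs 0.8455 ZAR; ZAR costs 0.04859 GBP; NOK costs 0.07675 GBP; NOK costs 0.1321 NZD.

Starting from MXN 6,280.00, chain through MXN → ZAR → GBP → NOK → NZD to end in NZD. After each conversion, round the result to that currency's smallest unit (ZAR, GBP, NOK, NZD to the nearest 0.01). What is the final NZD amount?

NZD 444.06

MXN 6,280.00 × 0.8455 = ZAR 5,309.74
ZAR 5,309.74 × 0.04859 = GBP 258.00
GBP 258.00 ÷ 0.07675 = NOK 3,361.56
NOK 3,361.56 × 0.1321 = NZD 444.06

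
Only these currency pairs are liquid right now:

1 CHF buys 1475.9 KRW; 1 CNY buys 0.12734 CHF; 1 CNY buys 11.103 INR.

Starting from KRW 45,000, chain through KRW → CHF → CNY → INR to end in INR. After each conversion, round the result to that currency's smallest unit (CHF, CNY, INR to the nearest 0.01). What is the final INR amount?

INR 2,658.50

KRW 45,000 ÷ 1475.9 = CHF 30.49
CHF 30.49 ÷ 0.12734 = CNY 239.44
CNY 239.44 × 11.103 = INR 2,658.50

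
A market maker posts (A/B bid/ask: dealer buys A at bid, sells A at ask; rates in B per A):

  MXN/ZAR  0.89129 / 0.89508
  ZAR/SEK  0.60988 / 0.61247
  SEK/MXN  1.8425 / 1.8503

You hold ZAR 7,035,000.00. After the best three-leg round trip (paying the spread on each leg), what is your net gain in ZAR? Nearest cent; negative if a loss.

Net profit: ZAR 10,876.45

Best loop ZAR → SEK → MXN → ZAR:
ZAR 7,035,000.00 × 0.60988 (sell ZAR at bid) = SEK 4,290,505.80
SEK 4,290,505.80 × 1.8425 (sell SEK at bid) = MXN 7,905,256.94
MXN 7,905,256.94 × 0.89129 (sell MXN at bid) = ZAR 7,045,876.45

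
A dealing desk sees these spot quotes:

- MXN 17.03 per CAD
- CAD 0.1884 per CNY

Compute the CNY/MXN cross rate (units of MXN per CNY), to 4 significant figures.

CNY/MXN = 3.208

1 CNY × 0.1884 = 0.1884 CAD
0.1884 CAD × 17.03 = 3.20845 MXN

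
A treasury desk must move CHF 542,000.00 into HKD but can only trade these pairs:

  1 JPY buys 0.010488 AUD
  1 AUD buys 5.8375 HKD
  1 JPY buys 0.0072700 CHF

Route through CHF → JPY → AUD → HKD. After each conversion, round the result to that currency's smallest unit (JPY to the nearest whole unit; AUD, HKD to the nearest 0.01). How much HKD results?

CHF 542,000.00 ÷ 0.0072700 = JPY 74,552,957
JPY 74,552,957 × 0.010488 = AUD 781,911.41
AUD 781,911.41 × 5.8375 = HKD 4,564,407.86

HKD 4,564,407.86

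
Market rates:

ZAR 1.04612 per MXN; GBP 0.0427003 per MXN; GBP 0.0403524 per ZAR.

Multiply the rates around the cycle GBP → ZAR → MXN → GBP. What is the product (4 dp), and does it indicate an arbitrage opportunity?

Around GBP → ZAR → MXN → GBP: 1 ÷ 0.0403524 ÷ 1.04612 × 0.0427003 = 1.011533
Product > 1; profitable direction is GBP → ZAR → MXN → GBP.

1.0115 (arbitrage exists)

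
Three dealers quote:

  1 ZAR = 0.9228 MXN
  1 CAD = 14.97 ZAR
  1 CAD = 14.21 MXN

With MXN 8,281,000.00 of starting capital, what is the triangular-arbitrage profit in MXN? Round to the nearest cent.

Profitable loop is MXN → ZAR → CAD → MXN:
MXN 8,281,000.00 ÷ 0.9228 = ZAR 8,973,775.47
ZAR 8,973,775.47 ÷ 14.97 = CAD 599,450.60
CAD 599,450.60 × 14.21 = MXN 8,518,193.01
Profit = MXN 8,518,193.01 − MXN 8,281,000.00

Profit: MXN 237,193.01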